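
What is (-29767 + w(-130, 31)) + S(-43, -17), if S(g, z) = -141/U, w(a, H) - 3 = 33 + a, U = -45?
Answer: -447868/15 ≈ -29858.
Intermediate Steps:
w(a, H) = 36 + a (w(a, H) = 3 + (33 + a) = 36 + a)
S(g, z) = 47/15 (S(g, z) = -141/(-45) = -141*(-1/45) = 47/15)
(-29767 + w(-130, 31)) + S(-43, -17) = (-29767 + (36 - 130)) + 47/15 = (-29767 - 94) + 47/15 = -29861 + 47/15 = -447868/15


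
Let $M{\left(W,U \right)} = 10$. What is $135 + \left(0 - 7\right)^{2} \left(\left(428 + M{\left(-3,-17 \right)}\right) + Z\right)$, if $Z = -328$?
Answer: $5525$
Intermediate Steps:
$135 + \left(0 - 7\right)^{2} \left(\left(428 + M{\left(-3,-17 \right)}\right) + Z\right) = 135 + \left(0 - 7\right)^{2} \left(\left(428 + 10\right) - 328\right) = 135 + \left(-7\right)^{2} \left(438 - 328\right) = 135 + 49 \cdot 110 = 135 + 5390 = 5525$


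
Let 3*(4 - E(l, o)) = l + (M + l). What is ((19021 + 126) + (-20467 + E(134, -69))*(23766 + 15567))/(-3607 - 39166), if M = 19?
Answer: 808614889/42773 ≈ 18905.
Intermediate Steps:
E(l, o) = -7/3 - 2*l/3 (E(l, o) = 4 - (l + (19 + l))/3 = 4 - (19 + 2*l)/3 = 4 + (-19/3 - 2*l/3) = -7/3 - 2*l/3)
((19021 + 126) + (-20467 + E(134, -69))*(23766 + 15567))/(-3607 - 39166) = ((19021 + 126) + (-20467 + (-7/3 - 2/3*134))*(23766 + 15567))/(-3607 - 39166) = (19147 + (-20467 + (-7/3 - 268/3))*39333)/(-42773) = (19147 + (-20467 - 275/3)*39333)*(-1/42773) = (19147 - 61676/3*39333)*(-1/42773) = (19147 - 808634036)*(-1/42773) = -808614889*(-1/42773) = 808614889/42773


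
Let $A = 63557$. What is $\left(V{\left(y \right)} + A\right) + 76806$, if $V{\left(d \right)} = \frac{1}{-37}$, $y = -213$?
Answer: $\frac{5193430}{37} \approx 1.4036 \cdot 10^{5}$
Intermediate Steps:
$V{\left(d \right)} = - \frac{1}{37}$
$\left(V{\left(y \right)} + A\right) + 76806 = \left(- \frac{1}{37} + 63557\right) + 76806 = \frac{2351608}{37} + 76806 = \frac{5193430}{37}$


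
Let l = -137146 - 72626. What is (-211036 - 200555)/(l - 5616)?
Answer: 137197/71796 ≈ 1.9109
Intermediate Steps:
l = -209772
(-211036 - 200555)/(l - 5616) = (-211036 - 200555)/(-209772 - 5616) = -411591/(-215388) = -411591*(-1/215388) = 137197/71796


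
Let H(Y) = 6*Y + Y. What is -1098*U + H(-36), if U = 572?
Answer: -628308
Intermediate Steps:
H(Y) = 7*Y
-1098*U + H(-36) = -1098*572 + 7*(-36) = -628056 - 252 = -628308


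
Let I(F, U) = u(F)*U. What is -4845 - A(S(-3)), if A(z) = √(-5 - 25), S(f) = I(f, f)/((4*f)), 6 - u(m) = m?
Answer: -4845 - I*√30 ≈ -4845.0 - 5.4772*I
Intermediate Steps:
u(m) = 6 - m
I(F, U) = U*(6 - F) (I(F, U) = (6 - F)*U = U*(6 - F))
S(f) = 3/2 - f/4 (S(f) = (f*(6 - f))/((4*f)) = (f*(6 - f))*(1/(4*f)) = 3/2 - f/4)
A(z) = I*√30 (A(z) = √(-30) = I*√30)
-4845 - A(S(-3)) = -4845 - I*√30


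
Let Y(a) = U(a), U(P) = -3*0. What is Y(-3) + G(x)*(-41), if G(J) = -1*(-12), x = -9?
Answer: -492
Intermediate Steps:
U(P) = 0
G(J) = 12
Y(a) = 0
Y(-3) + G(x)*(-41) = 0 + 12*(-41) = 0 - 492 = -492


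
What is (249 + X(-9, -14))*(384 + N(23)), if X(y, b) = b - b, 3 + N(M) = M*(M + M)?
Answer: 358311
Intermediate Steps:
N(M) = -3 + 2*M² (N(M) = -3 + M*(M + M) = -3 + M*(2*M) = -3 + 2*M²)
X(y, b) = 0
(249 + X(-9, -14))*(384 + N(23)) = (249 + 0)*(384 + (-3 + 2*23²)) = 249*(384 + (-3 + 2*529)) = 249*(384 + (-3 + 1058)) = 249*(384 + 1055) = 249*1439 = 358311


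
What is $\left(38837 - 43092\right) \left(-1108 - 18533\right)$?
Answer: $83572455$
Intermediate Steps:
$\left(38837 - 43092\right) \left(-1108 - 18533\right) = \left(-4255\right) \left(-19641\right) = 83572455$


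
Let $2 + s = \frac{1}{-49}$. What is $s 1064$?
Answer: $- \frac{15048}{7} \approx -2149.7$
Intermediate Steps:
$s = - \frac{99}{49}$ ($s = -2 + \frac{1}{-49} = -2 - \frac{1}{49} = - \frac{99}{49} \approx -2.0204$)
$s 1064 = \left(- \frac{99}{49}\right) 1064 = - \frac{15048}{7}$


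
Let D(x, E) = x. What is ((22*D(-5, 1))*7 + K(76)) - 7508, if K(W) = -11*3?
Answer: -8311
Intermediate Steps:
K(W) = -33
((22*D(-5, 1))*7 + K(76)) - 7508 = ((22*(-5))*7 - 33) - 7508 = (-110*7 - 33) - 7508 = (-770 - 33) - 7508 = -803 - 7508 = -8311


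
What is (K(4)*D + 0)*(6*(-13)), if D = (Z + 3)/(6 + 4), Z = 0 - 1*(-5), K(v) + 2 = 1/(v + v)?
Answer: 117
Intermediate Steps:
K(v) = -2 + 1/(2*v) (K(v) = -2 + 1/(v + v) = -2 + 1/(2*v))
Z = 5 (Z = 0 + 5 = 5)
D = 4/5 (D = (5 + 3)/(6 + 4) = 8/10 = 8*(1/10) = 4/5 ≈ 0.80000)
(K(4)*D + 0)*(6*(-13)) = ((-2 + (1/2)/4)*(4/5) + 0)*(6*(-13)) = ((-2 + (1/2)*(1/4))*(4/5) + 0)*(-78) = ((-2 + 1/8)*(4/5) + 0)*(-78) = (-15/8*4/5 + 0)*(-78) = (-3/2 + 0)*(-78) = -3/2*(-78) = 117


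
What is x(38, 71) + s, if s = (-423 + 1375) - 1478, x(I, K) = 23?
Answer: -503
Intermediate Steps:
s = -526 (s = 952 - 1478 = -526)
x(38, 71) + s = 23 - 526 = -503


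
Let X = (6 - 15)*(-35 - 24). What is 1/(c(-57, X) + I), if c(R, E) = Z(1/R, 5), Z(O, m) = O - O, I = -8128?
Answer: -1/8128 ≈ -0.00012303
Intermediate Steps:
X = 531 (X = -9*(-59) = 531)
Z(O, m) = 0
c(R, E) = 0
1/(c(-57, X) + I) = 1/(0 - 8128) = 1/(-8128) = -1/8128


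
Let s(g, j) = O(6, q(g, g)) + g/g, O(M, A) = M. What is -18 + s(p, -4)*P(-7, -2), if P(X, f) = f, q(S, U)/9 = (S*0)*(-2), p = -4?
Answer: -32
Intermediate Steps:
q(S, U) = 0 (q(S, U) = 9*((S*0)*(-2)) = 9*(0*(-2)) = 9*0 = 0)
s(g, j) = 7 (s(g, j) = 6 + g/g = 6 + 1 = 7)
-18 + s(p, -4)*P(-7, -2) = -18 + 7*(-2) = -18 - 14 = -32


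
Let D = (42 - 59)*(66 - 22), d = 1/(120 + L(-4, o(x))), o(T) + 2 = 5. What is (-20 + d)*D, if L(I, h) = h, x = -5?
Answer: 1839332/123 ≈ 14954.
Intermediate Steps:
o(T) = 3 (o(T) = -2 + 5 = 3)
d = 1/123 (d = 1/(120 + 3) = 1/123 ≈ 0.0081301)
D = -748 (D = -17*44 = -748)
(-20 + d)*D = (-20 + 1/123)*(-748) = -2459/123*(-748) = 1839332/123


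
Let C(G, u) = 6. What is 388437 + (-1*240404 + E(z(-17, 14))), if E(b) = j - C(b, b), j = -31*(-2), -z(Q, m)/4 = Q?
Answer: 148089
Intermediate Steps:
z(Q, m) = -4*Q
j = 62
E(b) = 56 (E(b) = 62 - 1*6 = 62 - 6 = 56)
388437 + (-1*240404 + E(z(-17, 14))) = 388437 + (-1*240404 + 56) = 388437 + (-240404 + 56) = 388437 - 240348 = 148089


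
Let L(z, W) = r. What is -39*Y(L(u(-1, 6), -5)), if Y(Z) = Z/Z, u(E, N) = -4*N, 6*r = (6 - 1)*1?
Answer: -39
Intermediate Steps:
r = 5/6 (r = ((6 - 1)*1)/6 = (5*1)/6 = (1/6)*5 = 5/6 ≈ 0.83333)
L(z, W) = 5/6
Y(Z) = 1
-39*Y(L(u(-1, 6), -5)) = -39*1 = -39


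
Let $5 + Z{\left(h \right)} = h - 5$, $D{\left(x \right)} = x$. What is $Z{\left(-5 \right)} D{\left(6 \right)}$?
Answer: $-90$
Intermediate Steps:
$Z{\left(h \right)} = -10 + h$ ($Z{\left(h \right)} = -5 + \left(h - 5\right) = -5 + \left(-5 + h\right) = -10 + h$)
$Z{\left(-5 \right)} D{\left(6 \right)} = \left(-10 - 5\right) 6 = \left(-15\right) 6 = -90$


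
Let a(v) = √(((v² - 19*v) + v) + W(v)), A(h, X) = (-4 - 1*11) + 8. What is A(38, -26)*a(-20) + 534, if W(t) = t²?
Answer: 534 - 14*√290 ≈ 295.59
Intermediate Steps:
A(h, X) = -7 (A(h, X) = (-4 - 11) + 8 = -15 + 8 = -7)
a(v) = √(-18*v + 2*v²) (a(v) = √(((v² - 19*v) + v) + v²) = √((v² - 18*v) + v²) = √(-18*v + 2*v²))
A(38, -26)*a(-20) + 534 = -7*√2*√(-20*(-9 - 20)) + 534 = -7*√2*√(-20*(-29)) + 534 = -7*√2*√580 + 534 = -7*√2*2*√145 + 534 = -14*√290 + 534 = 534 - 14*√290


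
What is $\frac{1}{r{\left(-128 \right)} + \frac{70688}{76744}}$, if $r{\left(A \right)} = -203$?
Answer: $- \frac{9593}{1938543} \approx -0.0049486$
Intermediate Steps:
$\frac{1}{r{\left(-128 \right)} + \frac{70688}{76744}} = \frac{1}{-203 + \frac{70688}{76744}} = \frac{1}{-203 + 70688 \cdot \frac{1}{76744}} = \frac{1}{-203 + \frac{8836}{9593}} = \frac{1}{- \frac{1938543}{9593}} = - \frac{9593}{1938543}$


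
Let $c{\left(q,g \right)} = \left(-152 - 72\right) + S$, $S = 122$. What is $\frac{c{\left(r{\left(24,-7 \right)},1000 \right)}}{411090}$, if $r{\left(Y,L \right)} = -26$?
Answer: $- \frac{17}{68515} \approx -0.00024812$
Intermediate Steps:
$c{\left(q,g \right)} = -102$ ($c{\left(q,g \right)} = \left(-152 - 72\right) + 122 = -224 + 122 = -102$)
$\frac{c{\left(r{\left(24,-7 \right)},1000 \right)}}{411090} = - \frac{102}{411090} = \left(-102\right) \frac{1}{411090} = - \frac{17}{68515}$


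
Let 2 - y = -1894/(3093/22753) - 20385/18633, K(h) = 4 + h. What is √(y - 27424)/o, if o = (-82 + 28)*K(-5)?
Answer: I*√4977755249022650487/1037373642 ≈ 2.1507*I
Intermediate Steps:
y = 267717402583/19210623 (y = 2 - (-1894/(3093/22753) - 20385/18633) = 2 - (-1894/(3093*(1/22753)) - 20385*1/18633) = 2 - (-1894/3093/22753 - 6795/6211) = 2 - (-1894*22753/3093 - 6795/6211) = 2 - (-43094182/3093 - 6795/6211) = 2 - 1*(-267678981337/19210623) = 2 + 267678981337/19210623 = 267717402583/19210623 ≈ 13936.)
o = 54 (o = (-82 + 28)*(4 - 5) = -54*(-1) = 54)
√(y - 27424)/o = √(267717402583/19210623 - 27424)/54 = √(-259114722569/19210623)*(1/54) = (I*√4977755249022650487/19210623)*(1/54) = I*√4977755249022650487/1037373642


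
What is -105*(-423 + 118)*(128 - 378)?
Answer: -8006250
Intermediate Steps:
-105*(-423 + 118)*(128 - 378) = -(-32025)*(-250) = -105*76250 = -8006250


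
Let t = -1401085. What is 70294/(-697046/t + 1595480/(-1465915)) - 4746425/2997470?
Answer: -1236471500807539914175/10393452388774182 ≈ -1.1897e+5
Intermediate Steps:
70294/(-697046/t + 1595480/(-1465915)) - 4746425/2997470 = 70294/(-697046/(-1401085) + 1595480/(-1465915)) - 4746425/2997470 = 70294/(-697046*(-1/1401085) + 1595480*(-1/1465915)) - 4746425*1/2997470 = 70294/(99578/200155 - 319096/293183) - 949285/599494 = 70294/(-34674083106/58682043365) - 949285/599494 = 70294*(-58682043365/34674083106) - 949285/599494 = -2062497778149655/17337041553 - 949285/599494 = -1236471500807539914175/10393452388774182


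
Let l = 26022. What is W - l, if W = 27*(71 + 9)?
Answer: -23862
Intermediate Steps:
W = 2160 (W = 27*80 = 2160)
W - l = 2160 - 1*26022 = 2160 - 26022 = -23862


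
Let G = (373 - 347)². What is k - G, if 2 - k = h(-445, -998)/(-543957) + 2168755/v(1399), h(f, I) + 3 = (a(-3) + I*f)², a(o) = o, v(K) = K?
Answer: 274233586735237/760995843 ≈ 3.6036e+5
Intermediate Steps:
h(f, I) = -3 + (-3 + I*f)²
G = 676 (G = 26² = 676)
k = 274748019925105/760995843 (k = 2 - ((-3 + (-3 - 998*(-445))²)/(-543957) + 2168755/1399) = 2 - ((-3 + (-3 + 444110)²)*(-1/543957) + 2168755*(1/1399)) = 2 - ((-3 + 444107²)*(-1/543957) + 2168755/1399) = 2 - ((-3 + 197231027449)*(-1/543957) + 2168755/1399) = 2 - (197231027446*(-1/543957) + 2168755/1399) = 2 - (-197231027446/543957 + 2168755/1399) = 2 - 1*(-274746497933419/760995843) = 2 + 274746497933419/760995843 = 274748019925105/760995843 ≈ 3.6104e+5)
k - G = 274748019925105/760995843 - 1*676 = 274748019925105/760995843 - 676 = 274233586735237/760995843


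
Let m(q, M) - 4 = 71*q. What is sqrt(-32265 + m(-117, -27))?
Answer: 2*I*sqrt(10142) ≈ 201.42*I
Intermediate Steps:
m(q, M) = 4 + 71*q
sqrt(-32265 + m(-117, -27)) = sqrt(-32265 + (4 + 71*(-117))) = sqrt(-32265 + (4 - 8307)) = sqrt(-32265 - 8303) = sqrt(-40568) = 2*I*sqrt(10142)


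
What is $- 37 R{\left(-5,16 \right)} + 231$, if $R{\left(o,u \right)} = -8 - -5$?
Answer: $342$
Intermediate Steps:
$R{\left(o,u \right)} = -3$ ($R{\left(o,u \right)} = -8 + 5 = -3$)
$- 37 R{\left(-5,16 \right)} + 231 = \left(-37\right) \left(-3\right) + 231 = 111 + 231 = 342$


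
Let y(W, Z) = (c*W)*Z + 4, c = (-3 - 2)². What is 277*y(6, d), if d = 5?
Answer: 208858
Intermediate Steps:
c = 25 (c = (-5)² = 25)
y(W, Z) = 4 + 25*W*Z (y(W, Z) = (25*W)*Z + 4 = 25*W*Z + 4 = 4 + 25*W*Z)
277*y(6, d) = 277*(4 + 25*6*5) = 277*(4 + 750) = 277*754 = 208858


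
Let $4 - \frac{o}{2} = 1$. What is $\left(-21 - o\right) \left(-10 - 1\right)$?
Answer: $297$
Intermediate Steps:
$o = 6$ ($o = 8 - 2 = 6$)
$\left(-21 - o\right) \left(-10 - 1\right) = \left(-21 - 6\right) \left(-10 - 1\right) = \left(-21 - 6\right) \left(-11\right) = \left(-27\right) \left(-11\right) = 297$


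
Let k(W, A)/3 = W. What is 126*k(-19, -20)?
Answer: -7182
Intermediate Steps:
k(W, A) = 3*W
126*k(-19, -20) = 126*(3*(-19)) = 126*(-57) = -7182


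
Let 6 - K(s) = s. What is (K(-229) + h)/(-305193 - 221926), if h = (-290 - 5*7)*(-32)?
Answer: -10635/527119 ≈ -0.020176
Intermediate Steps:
K(s) = 6 - s
h = 10400 (h = (-290 - 35)*(-32) = -325*(-32) = 10400)
(K(-229) + h)/(-305193 - 221926) = ((6 - 1*(-229)) + 10400)/(-305193 - 221926) = ((6 + 229) + 10400)/(-527119) = (235 + 10400)*(-1/527119) = 10635*(-1/527119) = -10635/527119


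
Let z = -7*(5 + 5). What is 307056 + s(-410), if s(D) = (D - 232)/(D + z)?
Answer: 24564587/80 ≈ 3.0706e+5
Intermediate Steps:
z = -70 (z = -7*10 = -70)
s(D) = (-232 + D)/(-70 + D) (s(D) = (D - 232)/(D - 70) = (-232 + D)/(-70 + D))
307056 + s(-410) = 307056 + (-232 - 410)/(-70 - 410) = 307056 - 642/(-480) = 307056 - 1/480*(-642) = 307056 + 107/80 = 24564587/80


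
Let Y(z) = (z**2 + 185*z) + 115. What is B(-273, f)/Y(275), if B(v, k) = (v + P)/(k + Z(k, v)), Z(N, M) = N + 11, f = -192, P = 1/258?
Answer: 70433/12184667910 ≈ 5.7805e-6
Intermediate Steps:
P = 1/258 ≈ 0.0038760
Z(N, M) = 11 + N
B(v, k) = (1/258 + v)/(11 + 2*k) (B(v, k) = (v + 1/258)/(k + (11 + k)) = (1/258 + v)/(11 + 2*k))
Y(z) = 115 + z**2 + 185*z
B(-273, f)/Y(275) = ((1 + 258*(-273))/(258*(11 + 2*(-192))))/(115 + 275**2 + 185*275) = ((1 - 70434)/(258*(11 - 384)))/(115 + 75625 + 50875) = ((1/258)*(-70433)/(-373))/126615 = ((1/258)*(-1/373)*(-70433))*(1/126615) = (70433/96234)*(1/126615) = 70433/12184667910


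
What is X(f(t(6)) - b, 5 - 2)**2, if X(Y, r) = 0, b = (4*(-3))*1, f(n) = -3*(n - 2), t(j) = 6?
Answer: 0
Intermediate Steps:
f(n) = 6 - 3*n (f(n) = -3*(-2 + n) = 6 - 3*n)
b = -12 (b = -12*1 = -12)
X(f(t(6)) - b, 5 - 2)**2 = 0**2 = 0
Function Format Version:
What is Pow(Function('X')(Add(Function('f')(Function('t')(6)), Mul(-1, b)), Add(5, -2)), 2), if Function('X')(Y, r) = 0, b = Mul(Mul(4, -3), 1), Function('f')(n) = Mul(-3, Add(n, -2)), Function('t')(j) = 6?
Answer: 0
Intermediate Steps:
Function('f')(n) = Add(6, Mul(-3, n)) (Function('f')(n) = Mul(-3, Add(-2, n)) = Add(6, Mul(-3, n)))
b = -12 (b = Mul(-12, 1) = -12)
Pow(Function('X')(Add(Function('f')(Function('t')(6)), Mul(-1, b)), Add(5, -2)), 2) = Pow(0, 2) = 0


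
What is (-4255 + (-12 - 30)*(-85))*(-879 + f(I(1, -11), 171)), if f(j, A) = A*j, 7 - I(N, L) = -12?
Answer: -1623450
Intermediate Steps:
I(N, L) = 19 (I(N, L) = 7 - 1*(-12) = 7 + 12 = 19)
(-4255 + (-12 - 30)*(-85))*(-879 + f(I(1, -11), 171)) = (-4255 + (-12 - 30)*(-85))*(-879 + 171*19) = (-4255 - 42*(-85))*(-879 + 3249) = (-4255 + 3570)*2370 = -685*2370 = -1623450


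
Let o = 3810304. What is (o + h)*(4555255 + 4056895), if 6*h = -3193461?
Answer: 28231148735075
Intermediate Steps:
h = -1064487/2 (h = (⅙)*(-3193461) = -1064487/2 ≈ -5.3224e+5)
(o + h)*(4555255 + 4056895) = (3810304 - 1064487/2)*(4555255 + 4056895) = (6556121/2)*8612150 = 28231148735075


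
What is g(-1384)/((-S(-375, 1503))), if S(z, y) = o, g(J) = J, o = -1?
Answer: -1384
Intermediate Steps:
S(z, y) = -1
g(-1384)/((-S(-375, 1503))) = -1384/((-1*(-1))) = -1384/1 = -1384*1 = -1384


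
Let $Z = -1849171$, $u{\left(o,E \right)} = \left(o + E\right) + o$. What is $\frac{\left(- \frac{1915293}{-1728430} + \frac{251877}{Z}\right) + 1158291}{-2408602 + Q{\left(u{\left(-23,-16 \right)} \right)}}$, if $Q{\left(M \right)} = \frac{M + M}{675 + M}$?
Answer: $- \frac{2269380873914884848699}{4719048308487388419500} \approx -0.4809$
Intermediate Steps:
$u{\left(o,E \right)} = E + 2 o$ ($u{\left(o,E \right)} = \left(E + o\right) + o = E + 2 o$)
$Q{\left(M \right)} = \frac{2 M}{675 + M}$
$\frac{\left(- \frac{1915293}{-1728430} + \frac{251877}{Z}\right) + 1158291}{-2408602 + Q{\left(u{\left(-23,-16 \right)} \right)}} = \frac{\left(- \frac{1915293}{-1728430} + \frac{251877}{-1849171}\right) + 1158291}{-2408602 + \frac{2 \left(-16 + 2 \left(-23\right)\right)}{675 + \left(-16 + 2 \left(-23\right)\right)}} = \frac{\left(\left(-1915293\right) \left(- \frac{1}{1728430}\right) + 251877 \left(- \frac{1}{1849171}\right)\right) + 1158291}{-2408602 + \frac{2 \left(-16 - 46\right)}{675 - 62}} = \frac{\left(\frac{1915293}{1728430} - \frac{251877}{1849171}\right) + 1158291}{-2408602 + 2 \left(-62\right) \frac{1}{675 - 62}} = \frac{\frac{3106352508993}{3196162631530} + 1158291}{-2408602 + 2 \left(-62\right) \frac{1}{613}} = \frac{3702089516990024223}{3196162631530 \left(-2408602 + 2 \left(-62\right) \frac{1}{613}\right)} = \frac{3702089516990024223}{3196162631530 \left(-2408602 - \frac{124}{613}\right)} = \frac{3702089516990024223}{3196162631530 \left(- \frac{1476473150}{613}\right)} = \frac{3702089516990024223}{3196162631530} \left(- \frac{613}{1476473150}\right) = - \frac{2269380873914884848699}{4719048308487388419500}$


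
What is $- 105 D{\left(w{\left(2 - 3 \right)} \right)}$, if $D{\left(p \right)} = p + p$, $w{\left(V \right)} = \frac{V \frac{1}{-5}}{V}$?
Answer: $42$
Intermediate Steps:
$w{\left(V \right)} = - \frac{1}{5}$ ($w{\left(V \right)} = \frac{V \left(- \frac{1}{5}\right)}{V} = \frac{\left(- \frac{1}{5}\right) V}{V} = - \frac{1}{5}$)
$D{\left(p \right)} = 2 p$
$- 105 D{\left(w{\left(2 - 3 \right)} \right)} = - 105 \cdot 2 \left(- \frac{1}{5}\right) = \left(-105\right) \left(- \frac{2}{5}\right) = 42$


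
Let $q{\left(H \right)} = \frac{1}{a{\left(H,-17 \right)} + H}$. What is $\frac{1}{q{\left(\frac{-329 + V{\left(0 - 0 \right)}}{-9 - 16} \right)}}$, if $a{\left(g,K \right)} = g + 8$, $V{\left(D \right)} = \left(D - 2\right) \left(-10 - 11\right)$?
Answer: $\frac{774}{25} \approx 30.96$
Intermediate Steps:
$V{\left(D \right)} = 42 - 21 D$ ($V{\left(D \right)} = \left(-2 + D\right) \left(-21\right) = 42 - 21 D$)
$a{\left(g,K \right)} = 8 + g$
$q{\left(H \right)} = \frac{1}{8 + 2 H}$ ($q{\left(H \right)} = \frac{1}{\left(8 + H\right) + H} = \frac{1}{8 + 2 H}$)
$\frac{1}{q{\left(\frac{-329 + V{\left(0 - 0 \right)}}{-9 - 16} \right)}} = \frac{1}{\frac{1}{2} \frac{1}{4 + \frac{-329 + \left(42 - 21 \left(0 - 0\right)\right)}{-9 - 16}}} = \frac{1}{\frac{1}{2} \frac{1}{4 + \frac{-329 + \left(42 - 21 \left(0 + 0\right)\right)}{-25}}} = \frac{1}{\frac{1}{2} \frac{1}{4 + \left(-329 + \left(42 - 0\right)\right) \left(- \frac{1}{25}\right)}} = \frac{1}{\frac{1}{2} \frac{1}{4 + \left(-329 + \left(42 + 0\right)\right) \left(- \frac{1}{25}\right)}} = \frac{1}{\frac{1}{2} \frac{1}{4 + \left(-329 + 42\right) \left(- \frac{1}{25}\right)}} = \frac{1}{\frac{1}{2} \frac{1}{4 - - \frac{287}{25}}} = \frac{1}{\frac{1}{2} \frac{1}{4 + \frac{287}{25}}} = \frac{1}{\frac{1}{2} \frac{1}{\frac{387}{25}}} = \frac{1}{\frac{1}{2} \cdot \frac{25}{387}} = \frac{1}{\frac{25}{774}} = \frac{774}{25}$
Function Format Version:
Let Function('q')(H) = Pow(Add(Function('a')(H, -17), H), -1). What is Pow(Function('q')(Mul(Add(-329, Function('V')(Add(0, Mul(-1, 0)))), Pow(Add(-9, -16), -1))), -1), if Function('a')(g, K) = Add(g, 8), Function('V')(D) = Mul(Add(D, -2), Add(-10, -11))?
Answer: Rational(774, 25) ≈ 30.960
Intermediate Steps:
Function('V')(D) = Add(42, Mul(-21, D)) (Function('V')(D) = Mul(Add(-2, D), -21) = Add(42, Mul(-21, D)))
Function('a')(g, K) = Add(8, g)
Function('q')(H) = Pow(Add(8, Mul(2, H)), -1) (Function('q')(H) = Pow(Add(Add(8, H), H), -1) = Pow(Add(8, Mul(2, H)), -1))
Pow(Function('q')(Mul(Add(-329, Function('V')(Add(0, Mul(-1, 0)))), Pow(Add(-9, -16), -1))), -1) = Pow(Mul(Rational(1, 2), Pow(Add(4, Mul(Add(-329, Add(42, Mul(-21, Add(0, Mul(-1, 0))))), Pow(Add(-9, -16), -1))), -1)), -1) = Pow(Mul(Rational(1, 2), Pow(Add(4, Mul(Add(-329, Add(42, Mul(-21, Add(0, 0)))), Pow(-25, -1))), -1)), -1) = Pow(Mul(Rational(1, 2), Pow(Add(4, Mul(Add(-329, Add(42, Mul(-21, 0))), Rational(-1, 25))), -1)), -1) = Pow(Mul(Rational(1, 2), Pow(Add(4, Mul(Add(-329, Add(42, 0)), Rational(-1, 25))), -1)), -1) = Pow(Mul(Rational(1, 2), Pow(Add(4, Mul(Add(-329, 42), Rational(-1, 25))), -1)), -1) = Pow(Mul(Rational(1, 2), Pow(Add(4, Mul(-287, Rational(-1, 25))), -1)), -1) = Pow(Mul(Rational(1, 2), Pow(Add(4, Rational(287, 25)), -1)), -1) = Pow(Mul(Rational(1, 2), Pow(Rational(387, 25), -1)), -1) = Pow(Mul(Rational(1, 2), Rational(25, 387)), -1) = Pow(Rational(25, 774), -1) = Rational(774, 25)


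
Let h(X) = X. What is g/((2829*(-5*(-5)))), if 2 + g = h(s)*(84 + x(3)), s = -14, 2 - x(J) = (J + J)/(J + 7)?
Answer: -1996/117875 ≈ -0.016933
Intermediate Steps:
x(J) = 2 - 2*J/(7 + J) (x(J) = 2 - (J + J)/(J + 7) = 2 - 2*J/(7 + J))
g = -5988/5 (g = -2 - 14*(84 + 14/(7 + 3)) = -2 - 14*(84 + 14/10) = -2 - 14*(84 + 14*(⅒)) = -2 - 14*(84 + 7/5) = -2 - 14*427/5 = -2 - 5978/5 = -5988/5 ≈ -1197.6)
g/((2829*(-5*(-5)))) = -5988/(5*(2829*(-5*(-5)))) = -5988/(5*(2829*25)) = -5988/5/70725 = -5988/5*1/70725 = -1996/117875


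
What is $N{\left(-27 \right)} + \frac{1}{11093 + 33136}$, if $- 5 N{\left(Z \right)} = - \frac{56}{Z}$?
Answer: $- \frac{825563}{1990305} \approx -0.41479$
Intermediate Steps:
$N{\left(Z \right)} = \frac{56}{5 Z}$ ($N{\left(Z \right)} = - \frac{\left(-56\right) \frac{1}{Z}}{5} = \frac{56}{5 Z}$)
$N{\left(-27 \right)} + \frac{1}{11093 + 33136} = \frac{56}{5 \left(-27\right)} + \frac{1}{11093 + 33136} = \frac{56}{5} \left(- \frac{1}{27}\right) + \frac{1}{44229} = - \frac{56}{135} + \frac{1}{44229} = - \frac{825563}{1990305}$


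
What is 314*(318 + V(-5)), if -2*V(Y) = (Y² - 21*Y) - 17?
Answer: 82111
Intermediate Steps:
V(Y) = 17/2 - Y²/2 + 21*Y/2 (V(Y) = -((Y² - 21*Y) - 17)/2 = -(-17 + Y² - 21*Y)/2 = 17/2 - Y²/2 + 21*Y/2)
314*(318 + V(-5)) = 314*(318 + (17/2 - ½*(-5)² + (21/2)*(-5))) = 314*(318 + (17/2 - ½*25 - 105/2)) = 314*(318 + (17/2 - 25/2 - 105/2)) = 314*(318 - 113/2) = 314*(523/2) = 82111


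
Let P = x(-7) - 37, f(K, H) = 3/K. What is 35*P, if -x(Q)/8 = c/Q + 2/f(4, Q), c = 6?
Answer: -5405/3 ≈ -1801.7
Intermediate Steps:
x(Q) = -64/3 - 48/Q (x(Q) = -8*(6/Q + 2/((3/4))) = -8*(6/Q + 2/((3*(¼)))) = -8*(6/Q + 2/(¾)) = -8*(6/Q + 2*(4/3)) = -8*(6/Q + 8/3) = -8*(8/3 + 6/Q) = -64/3 - 48/Q)
P = -1081/21 (P = (-64/3 - 48/(-7)) - 37 = (-64/3 - 48*(-⅐)) - 37 = (-64/3 + 48/7) - 37 = -304/21 - 37 = -1081/21 ≈ -51.476)
35*P = 35*(-1081/21) = -5405/3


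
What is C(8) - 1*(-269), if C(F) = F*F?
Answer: 333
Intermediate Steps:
C(F) = F**2
C(8) - 1*(-269) = 8**2 - 1*(-269) = 64 + 269 = 333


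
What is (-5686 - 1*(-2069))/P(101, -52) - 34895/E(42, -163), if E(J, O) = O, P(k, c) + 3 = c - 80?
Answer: 5300396/22005 ≈ 240.87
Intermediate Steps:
P(k, c) = -83 + c (P(k, c) = -3 + (c - 80) = -3 + (-80 + c) = -83 + c)
(-5686 - 1*(-2069))/P(101, -52) - 34895/E(42, -163) = (-5686 - 1*(-2069))/(-83 - 52) - 34895/(-163) = (-5686 + 2069)/(-135) - 34895*(-1/163) = -3617*(-1/135) + 34895/163 = 3617/135 + 34895/163 = 5300396/22005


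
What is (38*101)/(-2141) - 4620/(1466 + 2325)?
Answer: -24441278/8116531 ≈ -3.0113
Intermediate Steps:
(38*101)/(-2141) - 4620/(1466 + 2325) = 3838*(-1/2141) - 4620/3791 = -3838/2141 - 4620*1/3791 = -3838/2141 - 4620/3791 = -24441278/8116531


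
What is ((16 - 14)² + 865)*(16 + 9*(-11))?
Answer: -72127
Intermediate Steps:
((16 - 14)² + 865)*(16 + 9*(-11)) = (2² + 865)*(16 - 99) = (4 + 865)*(-83) = 869*(-83) = -72127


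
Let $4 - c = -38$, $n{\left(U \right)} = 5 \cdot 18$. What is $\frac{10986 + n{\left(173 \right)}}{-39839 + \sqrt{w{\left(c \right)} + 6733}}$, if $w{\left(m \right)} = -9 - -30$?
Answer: $- \frac{147085588}{529046389} - \frac{3692 \sqrt{6754}}{529046389} \approx -0.27859$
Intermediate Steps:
$n{\left(U \right)} = 90$
$c = 42$ ($c = 4 - -38 = 4 + 38 = 42$)
$w{\left(m \right)} = 21$ ($w{\left(m \right)} = -9 + 30 = 21$)
$\frac{10986 + n{\left(173 \right)}}{-39839 + \sqrt{w{\left(c \right)} + 6733}} = \frac{10986 + 90}{-39839 + \sqrt{21 + 6733}} = \frac{11076}{-39839 + \sqrt{6754}}$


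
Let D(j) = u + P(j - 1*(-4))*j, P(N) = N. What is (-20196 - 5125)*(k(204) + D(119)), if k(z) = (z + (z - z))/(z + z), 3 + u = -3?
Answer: -740968423/2 ≈ -3.7048e+8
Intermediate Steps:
u = -6 (u = -3 - 3 = -6)
k(z) = 1/2 (k(z) = (z + 0)/((2*z)) = z*(1/(2*z)) = 1/2)
D(j) = -6 + j*(4 + j) (D(j) = -6 + (j - 1*(-4))*j = -6 + (j + 4)*j = -6 + (4 + j)*j = -6 + j*(4 + j))
(-20196 - 5125)*(k(204) + D(119)) = (-20196 - 5125)*(1/2 + (-6 + 119*(4 + 119))) = -25321*(1/2 + (-6 + 119*123)) = -25321*(1/2 + (-6 + 14637)) = -25321*(1/2 + 14631) = -25321*29263/2 = -740968423/2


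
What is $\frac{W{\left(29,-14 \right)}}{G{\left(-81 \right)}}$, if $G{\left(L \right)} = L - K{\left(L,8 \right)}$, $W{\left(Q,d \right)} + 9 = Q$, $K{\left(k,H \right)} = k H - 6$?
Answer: $\frac{20}{573} \approx 0.034904$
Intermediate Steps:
$K{\left(k,H \right)} = -6 + H k$ ($K{\left(k,H \right)} = H k - 6 = -6 + H k$)
$W{\left(Q,d \right)} = -9 + Q$
$G{\left(L \right)} = 6 - 7 L$ ($G{\left(L \right)} = L - \left(-6 + 8 L\right) = 6 - 7 L$)
$\frac{W{\left(29,-14 \right)}}{G{\left(-81 \right)}} = \frac{-9 + 29}{6 - -567} = \frac{20}{6 + 567} = \frac{20}{573}$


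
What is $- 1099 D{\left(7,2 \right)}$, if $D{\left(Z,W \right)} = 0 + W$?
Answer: $-2198$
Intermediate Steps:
$D{\left(Z,W \right)} = W$
$- 1099 D{\left(7,2 \right)} = \left(-1099\right) 2 = -2198$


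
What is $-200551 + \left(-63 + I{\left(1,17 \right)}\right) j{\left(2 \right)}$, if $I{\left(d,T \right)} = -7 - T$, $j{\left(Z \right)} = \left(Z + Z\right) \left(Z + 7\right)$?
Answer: $-203683$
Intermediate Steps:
$j{\left(Z \right)} = 2 Z \left(7 + Z\right)$
$-200551 + \left(-63 + I{\left(1,17 \right)}\right) j{\left(2 \right)} = -200551 + \left(-63 - 24\right) 2 \cdot 2 \left(7 + 2\right) = -200551 + \left(-63 - 24\right) 2 \cdot 2 \cdot 9 = -200551 + \left(-63 - 24\right) 36 = -200551 - 3132 = -203683$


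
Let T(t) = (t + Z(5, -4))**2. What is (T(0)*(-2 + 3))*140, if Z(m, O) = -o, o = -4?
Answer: 2240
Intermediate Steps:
Z(m, O) = 4 (Z(m, O) = -1*(-4) = 4)
T(t) = (4 + t)**2 (T(t) = (t + 4)**2 = (4 + t)**2)
(T(0)*(-2 + 3))*140 = ((4 + 0)**2*(-2 + 3))*140 = (4**2*1)*140 = (16*1)*140 = 16*140 = 2240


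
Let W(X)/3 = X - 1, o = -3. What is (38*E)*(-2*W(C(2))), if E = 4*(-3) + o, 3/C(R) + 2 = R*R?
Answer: 1710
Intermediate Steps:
C(R) = 3/(-2 + R²) (C(R) = 3/(-2 + R*R) = 3/(-2 + R²))
W(X) = -3 + 3*X (W(X) = 3*(X - 1) = 3*(-1 + X) = -3 + 3*X)
E = -15 (E = 4*(-3) - 3 = -12 - 3 = -15)
(38*E)*(-2*W(C(2))) = (38*(-15))*(-2*(-3 + 3*(3/(-2 + 2²)))) = -(-1140)*(-3 + 3*(3/(-2 + 4))) = -(-1140)*(-3 + 3*(3/2)) = -(-1140)*(-3 + 9/2) = -(-1140)*3/2 = -570*(-3) = 1710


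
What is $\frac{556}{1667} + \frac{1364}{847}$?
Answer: $\frac{249520}{128359} \approx 1.9439$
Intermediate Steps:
$\frac{556}{1667} + \frac{1364}{847} = 556 \cdot \frac{1}{1667} + 1364 \cdot \frac{1}{847} = \frac{556}{1667} + \frac{124}{77} = \frac{249520}{128359}$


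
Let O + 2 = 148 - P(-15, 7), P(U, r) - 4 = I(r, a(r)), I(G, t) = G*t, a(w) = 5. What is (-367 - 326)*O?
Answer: -74151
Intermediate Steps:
P(U, r) = 4 + 5*r (P(U, r) = 4 + r*5 = 4 + 5*r)
O = 107 (O = -2 + (148 - (4 + 5*7)) = -2 + (148 - (4 + 35)) = -2 + (148 - 1*39) = -2 + (148 - 39) = -2 + 109 = 107)
(-367 - 326)*O = (-367 - 326)*107 = -693*107 = -74151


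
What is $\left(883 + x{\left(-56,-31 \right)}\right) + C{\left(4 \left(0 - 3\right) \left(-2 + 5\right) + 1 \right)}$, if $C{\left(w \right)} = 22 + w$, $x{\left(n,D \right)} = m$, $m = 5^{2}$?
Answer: $895$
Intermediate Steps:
$m = 25$
$x{\left(n,D \right)} = 25$
$\left(883 + x{\left(-56,-31 \right)}\right) + C{\left(4 \left(0 - 3\right) \left(-2 + 5\right) + 1 \right)} = \left(883 + 25\right) + \left(22 + \left(4 \left(0 - 3\right) \left(-2 + 5\right) + 1\right)\right) = 908 + \left(22 + \left(4 \left(\left(-3\right) 3\right) + 1\right)\right) = 908 + \left(22 + \left(4 \left(-9\right) + 1\right)\right) = 908 + \left(22 + \left(-36 + 1\right)\right) = 908 + \left(22 - 35\right) = 908 - 13 = 895$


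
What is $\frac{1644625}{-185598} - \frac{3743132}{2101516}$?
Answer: $- \frac{1037730891109}{97509291642} \approx -10.642$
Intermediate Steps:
$\frac{1644625}{-185598} - \frac{3743132}{2101516} = 1644625 \left(- \frac{1}{185598}\right) - \frac{935783}{525379} = - \frac{1644625}{185598} - \frac{935783}{525379} = - \frac{1037730891109}{97509291642}$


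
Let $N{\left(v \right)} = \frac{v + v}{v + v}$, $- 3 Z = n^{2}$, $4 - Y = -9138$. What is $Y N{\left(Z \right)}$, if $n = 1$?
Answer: $9142$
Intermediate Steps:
$Y = 9142$ ($Y = 4 - -9138 = 4 + 9138 = 9142$)
$Z = - \frac{1}{3}$ ($Z = - \frac{1^{2}}{3} = \left(- \frac{1}{3}\right) 1 = - \frac{1}{3} \approx -0.33333$)
$N{\left(v \right)} = 1$ ($N{\left(v \right)} = \frac{2 v}{2 v} = 2 v \frac{1}{2 v} = 1$)
$Y N{\left(Z \right)} = 9142 \cdot 1 = 9142$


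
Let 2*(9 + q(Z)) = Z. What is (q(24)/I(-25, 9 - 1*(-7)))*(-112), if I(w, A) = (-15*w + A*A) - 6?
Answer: -336/625 ≈ -0.53760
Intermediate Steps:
q(Z) = -9 + Z/2
I(w, A) = -6 + A² - 15*w (I(w, A) = (-15*w + A²) - 6 = (A² - 15*w) - 6 = -6 + A² - 15*w)
(q(24)/I(-25, 9 - 1*(-7)))*(-112) = ((-9 + (½)*24)/(-6 + (9 - 1*(-7))² - 15*(-25)))*(-112) = ((-9 + 12)/(-6 + (9 + 7)² + 375))*(-112) = (3/(-6 + 16² + 375))*(-112) = (3/(-6 + 256 + 375))*(-112) = (3/625)*(-112) = -336/625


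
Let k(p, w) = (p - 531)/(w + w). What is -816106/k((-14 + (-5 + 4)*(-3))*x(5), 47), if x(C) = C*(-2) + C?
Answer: 19178491/119 ≈ 1.6116e+5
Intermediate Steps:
x(C) = -C (x(C) = -2*C + C = -C)
k(p, w) = (-531 + p)/(2*w) (k(p, w) = (-531 + p)/((2*w)) = (-531 + p)*(1/(2*w)) = (-531 + p)/(2*w))
-816106/k((-14 + (-5 + 4)*(-3))*x(5), 47) = -816106*94/(-531 + (-14 + (-5 + 4)*(-3))*(-1*5)) = -816106*94/(-531 + (-14 - 1*(-3))*(-5)) = -816106*94/(-531 + (-14 + 3)*(-5)) = -816106*94/(-531 - 11*(-5)) = -816106*94/(-531 + 55) = -816106/((½)*(1/47)*(-476)) = -816106/(-238/47) = -816106*(-47/238) = 19178491/119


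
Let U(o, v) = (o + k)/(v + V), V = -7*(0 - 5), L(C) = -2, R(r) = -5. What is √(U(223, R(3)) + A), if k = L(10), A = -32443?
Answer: I*√29192070/30 ≈ 180.1*I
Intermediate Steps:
V = 35 (V = -7*(-5) = 35)
k = -2
U(o, v) = (-2 + o)/(35 + v) (U(o, v) = (o - 2)/(v + 35) = (-2 + o)/(35 + v))
√(U(223, R(3)) + A) = √((-2 + 223)/(35 - 5) - 32443) = √(221/30 - 32443) = √(-973069/30) = I*√29192070/30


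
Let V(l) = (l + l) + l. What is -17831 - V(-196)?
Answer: -17243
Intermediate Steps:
V(l) = 3*l (V(l) = 2*l + l = 3*l)
-17831 - V(-196) = -17831 - 3*(-196) = -17831 - 1*(-588) = -17831 + 588 = -17243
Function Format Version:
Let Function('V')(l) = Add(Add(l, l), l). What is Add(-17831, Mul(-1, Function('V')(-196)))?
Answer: -17243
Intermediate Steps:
Function('V')(l) = Mul(3, l) (Function('V')(l) = Add(Mul(2, l), l) = Mul(3, l))
Add(-17831, Mul(-1, Function('V')(-196))) = Add(-17831, Mul(-1, Mul(3, -196))) = Add(-17831, Mul(-1, -588)) = Add(-17831, 588) = -17243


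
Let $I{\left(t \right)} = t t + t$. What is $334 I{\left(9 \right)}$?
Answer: $30060$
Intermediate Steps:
$I{\left(t \right)} = t + t^{2}$ ($I{\left(t \right)} = t^{2} + t = t + t^{2}$)
$334 I{\left(9 \right)} = 334 \cdot 9 \left(1 + 9\right) = 334 \cdot 9 \cdot 10 = 334 \cdot 90 = 30060$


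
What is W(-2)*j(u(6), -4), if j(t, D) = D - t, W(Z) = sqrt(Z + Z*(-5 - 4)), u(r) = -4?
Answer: 0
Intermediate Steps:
W(Z) = 2*sqrt(2)*sqrt(-Z) (W(Z) = sqrt(Z + Z*(-9)) = sqrt(Z - 9*Z) = sqrt(-8*Z) = 2*sqrt(2)*sqrt(-Z))
W(-2)*j(u(6), -4) = (2*sqrt(2)*sqrt(-1*(-2)))*(-4 - 1*(-4)) = (2*sqrt(2)*sqrt(2))*(-4 + 4) = 4*0 = 0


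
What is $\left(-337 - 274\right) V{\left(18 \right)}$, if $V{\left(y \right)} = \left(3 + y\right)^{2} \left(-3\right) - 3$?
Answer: $810186$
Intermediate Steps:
$V{\left(y \right)} = -3 - 3 \left(3 + y\right)^{2}$ ($V{\left(y \right)} = - 3 \left(3 + y\right)^{2} - 3 = -3 - 3 \left(3 + y\right)^{2}$)
$\left(-337 - 274\right) V{\left(18 \right)} = \left(-337 - 274\right) \left(-3 - 3 \left(3 + 18\right)^{2}\right) = - 611 \left(-3 - 3 \cdot 21^{2}\right) = - 611 \left(-3 - 1323\right) = \left(-611\right) \left(-1326\right) = 810186$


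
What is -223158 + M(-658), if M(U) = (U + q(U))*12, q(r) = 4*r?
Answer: -262638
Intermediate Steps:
M(U) = 60*U (M(U) = (U + 4*U)*12 = (5*U)*12 = 60*U)
-223158 + M(-658) = -223158 + 60*(-658) = -223158 - 39480 = -262638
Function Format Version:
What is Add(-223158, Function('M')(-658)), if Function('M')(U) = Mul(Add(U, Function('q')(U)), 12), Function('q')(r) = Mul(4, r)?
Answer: -262638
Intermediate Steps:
Function('M')(U) = Mul(60, U) (Function('M')(U) = Mul(Add(U, Mul(4, U)), 12) = Mul(Mul(5, U), 12) = Mul(60, U))
Add(-223158, Function('M')(-658)) = Add(-223158, Mul(60, -658)) = Add(-223158, -39480) = -262638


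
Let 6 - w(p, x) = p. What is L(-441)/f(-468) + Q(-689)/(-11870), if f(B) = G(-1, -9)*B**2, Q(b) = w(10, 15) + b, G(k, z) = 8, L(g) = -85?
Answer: 606630053/10399259520 ≈ 0.058334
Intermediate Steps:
w(p, x) = 6 - p
Q(b) = -4 + b (Q(b) = (6 - 1*10) + b = (6 - 10) + b = -4 + b)
f(B) = 8*B**2
L(-441)/f(-468) + Q(-689)/(-11870) = -85/(8*(-468)**2) + (-4 - 689)/(-11870) = -85/(8*219024) - 693*(-1/11870) = -85/1752192 + 693/11870 = 606630053/10399259520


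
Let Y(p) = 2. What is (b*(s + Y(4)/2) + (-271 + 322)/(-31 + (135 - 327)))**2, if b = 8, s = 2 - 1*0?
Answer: 28100601/49729 ≈ 565.07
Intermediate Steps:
s = 2 (s = 2 + 0 = 2)
(b*(s + Y(4)/2) + (-271 + 322)/(-31 + (135 - 327)))**2 = (8*(2 + 2/2) + (-271 + 322)/(-31 + (135 - 327)))**2 = (8*(2 + 2*(1/2)) + 51/(-31 - 192))**2 = (8*(2 + 1) + 51/(-223))**2 = (8*3 + 51*(-1/223))**2 = (24 - 51/223)**2 = (5301/223)**2 = 28100601/49729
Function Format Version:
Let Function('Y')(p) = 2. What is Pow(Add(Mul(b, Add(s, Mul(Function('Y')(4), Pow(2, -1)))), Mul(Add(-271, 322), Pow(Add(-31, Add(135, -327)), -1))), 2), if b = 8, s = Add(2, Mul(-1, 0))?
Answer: Rational(28100601, 49729) ≈ 565.07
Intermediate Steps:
s = 2 (s = Add(2, 0) = 2)
Pow(Add(Mul(b, Add(s, Mul(Function('Y')(4), Pow(2, -1)))), Mul(Add(-271, 322), Pow(Add(-31, Add(135, -327)), -1))), 2) = Pow(Add(Mul(8, Add(2, Mul(2, Pow(2, -1)))), Mul(Add(-271, 322), Pow(Add(-31, Add(135, -327)), -1))), 2) = Pow(Add(Mul(8, Add(2, Mul(2, Rational(1, 2)))), Mul(51, Pow(Add(-31, -192), -1))), 2) = Pow(Add(Mul(8, Add(2, 1)), Mul(51, Pow(-223, -1))), 2) = Pow(Add(Mul(8, 3), Mul(51, Rational(-1, 223))), 2) = Pow(Add(24, Rational(-51, 223)), 2) = Pow(Rational(5301, 223), 2) = Rational(28100601, 49729)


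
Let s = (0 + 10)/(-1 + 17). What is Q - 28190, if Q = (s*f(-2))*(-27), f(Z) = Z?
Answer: -112625/4 ≈ -28156.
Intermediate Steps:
s = 5/8 (s = 10/16 = 10*(1/16) = 5/8 ≈ 0.62500)
Q = 135/4 (Q = ((5/8)*(-2))*(-27) = -5/4*(-27) = 135/4 ≈ 33.750)
Q - 28190 = 135/4 - 28190 = -112625/4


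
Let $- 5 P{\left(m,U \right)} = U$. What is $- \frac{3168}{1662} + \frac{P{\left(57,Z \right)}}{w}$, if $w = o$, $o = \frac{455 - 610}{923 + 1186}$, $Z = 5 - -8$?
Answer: $\frac{7185309}{214675} \approx 33.471$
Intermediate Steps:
$Z = 13$ ($Z = 5 + 8 = 13$)
$P{\left(m,U \right)} = - \frac{U}{5}$
$o = - \frac{155}{2109} \approx -0.073495$
$w = - \frac{155}{2109} \approx -0.073495$
$- \frac{3168}{1662} + \frac{P{\left(57,Z \right)}}{w} = - \frac{3168}{1662} + \frac{\left(- \frac{1}{5}\right) 13}{- \frac{155}{2109}} = \left(-3168\right) \frac{1}{1662} - - \frac{27417}{775} = - \frac{528}{277} + \frac{27417}{775} = \frac{7185309}{214675}$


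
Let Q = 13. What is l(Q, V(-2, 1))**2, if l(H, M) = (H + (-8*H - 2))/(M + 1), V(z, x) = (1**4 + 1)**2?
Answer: 8649/25 ≈ 345.96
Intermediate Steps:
V(z, x) = 4 (V(z, x) = (1 + 1)**2 = 2**2 = 4)
l(H, M) = (-2 - 7*H)/(1 + M) (l(H, M) = (H + (-2 - 8*H))/(1 + M) = (-2 - 7*H)/(1 + M))
l(Q, V(-2, 1))**2 = ((-2 - 7*13)/(1 + 4))**2 = ((-2 - 91)/5)**2 = ((1/5)*(-93))**2 = (-93/5)**2 = 8649/25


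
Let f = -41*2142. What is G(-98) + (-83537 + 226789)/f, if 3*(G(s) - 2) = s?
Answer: -1418230/43911 ≈ -32.298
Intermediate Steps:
G(s) = 2 + s/3
f = -87822
G(-98) + (-83537 + 226789)/f = (2 + (⅓)*(-98)) + (-83537 + 226789)/(-87822) = (2 - 98/3) + 143252*(-1/87822) = -92/3 - 71626/43911 = -1418230/43911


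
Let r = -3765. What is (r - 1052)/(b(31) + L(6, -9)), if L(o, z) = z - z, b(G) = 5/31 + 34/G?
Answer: -149327/39 ≈ -3828.9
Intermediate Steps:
b(G) = 5/31 + 34/G (b(G) = 5*(1/31) + 34/G = 5/31 + 34/G)
L(o, z) = 0
(r - 1052)/(b(31) + L(6, -9)) = (-3765 - 1052)/((5/31 + 34/31) + 0) = -4817/((5/31 + 34*(1/31)) + 0) = -4817/((5/31 + 34/31) + 0) = -4817/(39/31 + 0) = -4817/39/31 = -4817*31/39 = -149327/39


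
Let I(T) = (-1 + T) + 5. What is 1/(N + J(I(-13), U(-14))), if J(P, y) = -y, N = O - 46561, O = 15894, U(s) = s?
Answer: -1/30653 ≈ -3.2623e-5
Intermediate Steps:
I(T) = 4 + T
N = -30667 (N = 15894 - 46561 = -30667)
1/(N + J(I(-13), U(-14))) = 1/(-30667 - 1*(-14)) = 1/(-30667 + 14) = 1/(-30653) = -1/30653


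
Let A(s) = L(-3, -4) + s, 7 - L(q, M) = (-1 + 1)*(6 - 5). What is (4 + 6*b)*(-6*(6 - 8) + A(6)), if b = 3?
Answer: 550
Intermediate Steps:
L(q, M) = 7 (L(q, M) = 7 - (-1 + 1)*(6 - 5) = 7 - 0 = 7 - 1*0 = 7 + 0 = 7)
A(s) = 7 + s
(4 + 6*b)*(-6*(6 - 8) + A(6)) = (4 + 6*3)*(-6*(6 - 8) + (7 + 6)) = (4 + 18)*(-6*(-2) + 13) = 22*(12 + 13) = 22*25 = 550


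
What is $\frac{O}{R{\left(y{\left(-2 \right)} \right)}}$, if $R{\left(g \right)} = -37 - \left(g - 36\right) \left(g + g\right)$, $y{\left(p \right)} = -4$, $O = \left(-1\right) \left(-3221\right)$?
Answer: $- \frac{3221}{357} \approx -9.0224$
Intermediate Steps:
$O = 3221$
$R{\left(g \right)} = -37 - 2 g \left(-36 + g\right)$ ($R{\left(g \right)} = -37 - \left(-36 + g\right) 2 g = -37 - 2 g \left(-36 + g\right)$)
$\frac{O}{R{\left(y{\left(-2 \right)} \right)}} = \frac{3221}{-37 - 2 \left(-4\right)^{2} + 72 \left(-4\right)} = \frac{3221}{-37 - 32 - 288} = \frac{3221}{-357} = 3221 \left(- \frac{1}{357}\right) = - \frac{3221}{357}$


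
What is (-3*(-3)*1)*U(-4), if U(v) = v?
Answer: -36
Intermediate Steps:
(-3*(-3)*1)*U(-4) = (-3*(-3)*1)*(-4) = (9*1)*(-4) = 9*(-4) = -36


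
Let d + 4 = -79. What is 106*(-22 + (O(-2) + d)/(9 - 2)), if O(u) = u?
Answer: -25334/7 ≈ -3619.1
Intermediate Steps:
d = -83 (d = -4 - 79 = -83)
106*(-22 + (O(-2) + d)/(9 - 2)) = 106*(-22 + (-2 - 83)/(9 - 2)) = 106*(-22 - 85/7) = 106*(-239/7) = -25334/7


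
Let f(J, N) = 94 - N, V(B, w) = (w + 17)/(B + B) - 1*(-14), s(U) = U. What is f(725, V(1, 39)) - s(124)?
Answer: -72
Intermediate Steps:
V(B, w) = 14 + (17 + w)/(2*B) (V(B, w) = (17 + w)/((2*B)) + 14 = (17 + w)*(1/(2*B)) + 14 = (17 + w)/(2*B) + 14 = 14 + (17 + w)/(2*B))
f(725, V(1, 39)) - s(124) = (94 - (17 + 39 + 28*1)/(2*1)) - 1*124 = (94 - (17 + 39 + 28)/2) - 124 = (94 - 84/2) - 124 = (94 - 1*42) - 124 = (94 - 42) - 124 = 52 - 124 = -72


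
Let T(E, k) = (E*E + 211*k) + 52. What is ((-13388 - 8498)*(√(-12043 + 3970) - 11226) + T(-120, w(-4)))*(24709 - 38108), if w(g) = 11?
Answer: -3292255011591 + 879751542*I*√897 ≈ -3.2923e+12 + 2.6349e+10*I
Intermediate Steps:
T(E, k) = 52 + E² + 211*k (T(E, k) = (E² + 211*k) + 52 = 52 + E² + 211*k)
((-13388 - 8498)*(√(-12043 + 3970) - 11226) + T(-120, w(-4)))*(24709 - 38108) = ((-13388 - 8498)*(√(-12043 + 3970) - 11226) + (52 + (-120)² + 211*11))*(24709 - 38108) = (-21886*(√(-8073) - 11226) + (52 + 14400 + 2321))*(-13399) = (-21886*(3*I*√897 - 11226) + 16773)*(-13399) = (-21886*(-11226 + 3*I*√897) + 16773)*(-13399) = ((245692236 - 65658*I*√897) + 16773)*(-13399) = (245709009 - 65658*I*√897)*(-13399) = -3292255011591 + 879751542*I*√897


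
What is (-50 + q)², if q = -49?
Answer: 9801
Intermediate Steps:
(-50 + q)² = (-50 - 49)² = (-99)² = 9801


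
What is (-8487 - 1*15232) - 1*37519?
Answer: -61238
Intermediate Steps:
(-8487 - 1*15232) - 1*37519 = (-8487 - 15232) - 37519 = -23719 - 37519 = -61238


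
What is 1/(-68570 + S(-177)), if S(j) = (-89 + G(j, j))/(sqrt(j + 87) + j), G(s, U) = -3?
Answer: -1077192273/73862515866902 - 69*I*sqrt(10)/36931257933451 ≈ -1.4584e-5 - 5.9082e-12*I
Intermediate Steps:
S(j) = -92/(j + sqrt(87 + j)) (S(j) = (-89 - 3)/(sqrt(j + 87) + j) = -92/(sqrt(87 + j) + j) = -92/(j + sqrt(87 + j)))
1/(-68570 + S(-177)) = 1/(-68570 - 92/(-177 + sqrt(87 - 177))) = 1/(-68570 - 92/(-177 + sqrt(-90))) = 1/(-68570 - 92/(-177 + 3*I*sqrt(10)))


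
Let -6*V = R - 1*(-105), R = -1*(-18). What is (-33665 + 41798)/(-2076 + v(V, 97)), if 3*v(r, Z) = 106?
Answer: -24399/6122 ≈ -3.9855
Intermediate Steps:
R = 18
V = -41/2 (V = -(18 - 1*(-105))/6 = -(18 + 105)/6 = -⅙*123 = -41/2 ≈ -20.500)
v(r, Z) = 106/3 (v(r, Z) = (⅓)*106 = 106/3)
(-33665 + 41798)/(-2076 + v(V, 97)) = (-33665 + 41798)/(-2076 + 106/3) = 8133/(-6122/3) = 8133*(-3/6122) = -24399/6122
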